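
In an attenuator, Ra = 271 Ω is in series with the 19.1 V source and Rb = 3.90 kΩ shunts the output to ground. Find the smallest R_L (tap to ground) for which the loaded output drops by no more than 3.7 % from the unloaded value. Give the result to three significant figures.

R_L(min) ≈ 6.60 kΩ

Output resistance R_th = Ra‖Rb = (271 × 3900)/4171 = 253.4 Ω.
The fractional drop is R_th/(R_th + R_L); requiring this ≤ 0.0370 gives R_L ≥ R_th(1/0.0370 − 1) = 253.4 × 26.03 = 6.60 kΩ.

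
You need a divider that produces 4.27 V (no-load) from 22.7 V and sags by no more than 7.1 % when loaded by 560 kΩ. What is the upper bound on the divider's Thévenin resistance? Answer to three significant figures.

Loading drop = R_th/(R_th + R_L) ≤ 0.0710, so R_th ≤ R_L · ε/(1−ε) = 560 kΩ × 0.0710/0.9290 = 42.8 kΩ.
(Any R1, R2 with R2/(R1+R2) = 0.188 and R1‖R2 ≤ 42.8 kΩ will meet the spec.)

R_th ≤ 42.8 kΩ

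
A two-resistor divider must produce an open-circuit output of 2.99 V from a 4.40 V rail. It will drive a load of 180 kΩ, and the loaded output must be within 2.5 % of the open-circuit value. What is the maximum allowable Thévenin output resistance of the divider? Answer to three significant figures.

Loading drop = R_th/(R_th + R_L) ≤ 0.0250, so R_th ≤ R_L · ε/(1−ε) = 180 kΩ × 0.0250/0.9750 = 4.62 kΩ.

R_th ≤ 4.62 kΩ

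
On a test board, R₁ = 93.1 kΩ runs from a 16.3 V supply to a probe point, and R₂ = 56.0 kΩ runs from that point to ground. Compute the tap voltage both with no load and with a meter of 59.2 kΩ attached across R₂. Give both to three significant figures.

Unloaded: 6.12 V; loaded: 3.85 V

Open-circuit: V = 16.3 × 56.0/(93.1 + 56.0) = 6.12 V.
With the load, R₂ becomes R₂‖R_L = 28.78 kΩ, so V = 16.3 × 28.78/121.9 = 3.85 V.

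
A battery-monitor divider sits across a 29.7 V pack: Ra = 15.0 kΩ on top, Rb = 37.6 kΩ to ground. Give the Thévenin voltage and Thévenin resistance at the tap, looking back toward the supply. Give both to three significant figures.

V_th is the open-circuit tap voltage: 29.7 × 37.6/(15.0 + 37.6) = 21.2 V.
With the supply zeroed, Ra and Rb appear in parallel from the tap: R_th = Ra‖Rb = (15.0 × 37.6)/52.60 = 10.7 kΩ.

V_th = 21.2 V, R_th = 10.7 kΩ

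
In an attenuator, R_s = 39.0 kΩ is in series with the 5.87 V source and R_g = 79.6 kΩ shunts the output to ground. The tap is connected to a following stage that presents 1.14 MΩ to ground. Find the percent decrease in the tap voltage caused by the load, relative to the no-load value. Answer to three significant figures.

The divider's output (Thévenin) resistance is R_s‖R_g = 26.18 kΩ.
Fractional drop under load = R_th/(R_th + R_L) = 26.18 / (26.18 + 1140) = 0.02245.
So the output falls by 2.24 %.

2.24 %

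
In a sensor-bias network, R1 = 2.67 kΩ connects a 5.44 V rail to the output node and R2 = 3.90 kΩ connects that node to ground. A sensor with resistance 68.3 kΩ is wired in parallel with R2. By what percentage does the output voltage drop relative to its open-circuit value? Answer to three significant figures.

2.27 %

The divider's output (Thévenin) resistance is R1‖R2 = 1.585 kΩ.
Fractional drop under load = R_th/(R_th + R_L) = 1.585 / (1.585 + 68.3) = 0.02268.
So the output falls by 2.27 %.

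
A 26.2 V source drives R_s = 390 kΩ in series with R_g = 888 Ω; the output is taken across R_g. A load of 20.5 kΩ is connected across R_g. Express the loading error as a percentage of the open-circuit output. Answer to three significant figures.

4.14 %

The divider's output (Thévenin) resistance is R_s‖R_g = 886.0 Ω.
Fractional drop under load = R_th/(R_th + R_L) = 886.0 / (886.0 + 20500) = 0.04143.
So the output falls by 4.14 %.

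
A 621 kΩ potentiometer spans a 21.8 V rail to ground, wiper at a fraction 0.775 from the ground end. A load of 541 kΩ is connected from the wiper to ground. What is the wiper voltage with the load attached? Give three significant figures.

V ≈ 14.1 V

The wiper splits the pot into (1−α)R = 139.7 kΩ above and αR = 481.3 kΩ below.
Lower section ‖ load = 254.7 kΩ.
V_wiper = 21.8 × 254.7/(139.7 + 254.7) = 14.1 V.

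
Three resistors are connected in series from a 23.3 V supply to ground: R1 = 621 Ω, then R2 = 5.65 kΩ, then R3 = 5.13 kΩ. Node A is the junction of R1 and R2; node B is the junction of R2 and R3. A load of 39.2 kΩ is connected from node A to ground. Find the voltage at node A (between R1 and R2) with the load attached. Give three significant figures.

Below node A the series string R2+R3 = 10780 Ω sits in parallel with the 39200 Ω load: 8455 Ω.
V_A = 23.3 × 8455/(621 + 8455) = 21.7 V.

V ≈ 21.7 V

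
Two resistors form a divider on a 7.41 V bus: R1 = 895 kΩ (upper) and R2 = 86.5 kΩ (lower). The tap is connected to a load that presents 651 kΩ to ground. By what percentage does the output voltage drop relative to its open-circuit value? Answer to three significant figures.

The divider's output (Thévenin) resistance is R1‖R2 = 78.88 kΩ.
Fractional drop under load = R_th/(R_th + R_L) = 78.88 / (78.88 + 651) = 0.1081.
So the output falls by 10.8 %.

10.8 %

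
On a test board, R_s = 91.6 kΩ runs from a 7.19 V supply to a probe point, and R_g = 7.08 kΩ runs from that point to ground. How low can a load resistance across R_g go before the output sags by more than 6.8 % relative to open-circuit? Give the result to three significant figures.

Output resistance R_th = R_s‖R_g = (91.6 × 7.08)/98.68 = 6.572 kΩ.
The fractional drop is R_th/(R_th + R_L); requiring this ≤ 0.0680 gives R_L ≥ R_th(1/0.0680 − 1) = 6.572 × 13.71 = 90.1 kΩ.

R_L(min) ≈ 90.1 kΩ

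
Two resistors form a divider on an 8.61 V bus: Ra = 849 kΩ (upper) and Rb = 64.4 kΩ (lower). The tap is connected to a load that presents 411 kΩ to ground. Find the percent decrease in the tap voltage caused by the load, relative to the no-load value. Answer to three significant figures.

12.7 %

The divider's output (Thévenin) resistance is Ra‖Rb = 59.86 kΩ.
Fractional drop under load = R_th/(R_th + R_L) = 59.86 / (59.86 + 411) = 0.1271.
So the output falls by 12.7 %.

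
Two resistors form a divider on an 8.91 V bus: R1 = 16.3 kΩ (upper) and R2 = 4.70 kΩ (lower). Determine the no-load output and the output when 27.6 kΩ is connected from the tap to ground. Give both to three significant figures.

Open-circuit: V = 8.91 × 4.70/(16.3 + 4.70) = 1.99 V.
With the load, R2 becomes R2‖R_L = 4.016 kΩ, so V = 8.91 × 4.016/20.32 = 1.76 V.

Unloaded: 1.99 V; loaded: 1.76 V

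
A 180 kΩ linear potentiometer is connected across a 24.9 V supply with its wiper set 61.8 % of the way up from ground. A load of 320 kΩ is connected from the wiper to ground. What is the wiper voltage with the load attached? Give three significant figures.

V ≈ 13.6 V

The wiper splits the pot into (1−α)R = 68.76 kΩ above and αR = 111.2 kΩ below.
Lower section ‖ load = 82.55 kΩ.
V_wiper = 24.9 × 82.55/(68.76 + 82.55) = 13.6 V.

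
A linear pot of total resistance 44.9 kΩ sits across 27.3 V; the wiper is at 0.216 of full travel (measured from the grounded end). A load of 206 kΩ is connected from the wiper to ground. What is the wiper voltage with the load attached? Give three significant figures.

The wiper splits the pot into (1−α)R = 35.20 kΩ above and αR = 9.698 kΩ below.
Lower section ‖ load = 9.262 kΩ.
V_wiper = 27.3 × 9.262/(35.20 + 9.262) = 5.69 V.

V ≈ 5.69 V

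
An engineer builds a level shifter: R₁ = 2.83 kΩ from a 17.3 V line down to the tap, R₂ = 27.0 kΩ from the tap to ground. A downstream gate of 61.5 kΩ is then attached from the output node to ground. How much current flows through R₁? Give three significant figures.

R₂‖R_L = 18.76 kΩ, so the source sees R₁ + R₂‖R_L = 21.59 kΩ.
I = 17.3 V / 21.59 kΩ = 0.801 mA.

I ≈ 0.801 mA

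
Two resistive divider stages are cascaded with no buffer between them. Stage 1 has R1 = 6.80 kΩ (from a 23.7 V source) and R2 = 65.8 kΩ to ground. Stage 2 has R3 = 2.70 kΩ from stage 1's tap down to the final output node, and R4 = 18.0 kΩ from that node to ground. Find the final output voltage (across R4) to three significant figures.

V_out ≈ 14.4 V

Stage 2 presents R3+R4 = 20.70 kΩ as a load on stage 1's tap.
Stage 1's lower leg becomes R2‖(R3+R4) = 15.75 kΩ, so V_mid = 23.7 × 15.75/22.55 = 16.55 V.
Stage 2 is itself unloaded: V_out = V_mid × R4/(R3+R4) = 16.55 × 18.0/20.70 = 14.4 V.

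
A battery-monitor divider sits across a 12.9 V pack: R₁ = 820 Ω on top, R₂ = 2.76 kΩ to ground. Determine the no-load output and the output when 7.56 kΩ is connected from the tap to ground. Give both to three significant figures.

Unloaded: 9.95 V; loaded: 9.18 V

Open-circuit: V = 12.9 × 2760/(820 + 2760) = 9.95 V.
With the load, R₂ becomes R₂‖R_L = 2022 Ω, so V = 12.9 × 2022/2842 = 9.18 V.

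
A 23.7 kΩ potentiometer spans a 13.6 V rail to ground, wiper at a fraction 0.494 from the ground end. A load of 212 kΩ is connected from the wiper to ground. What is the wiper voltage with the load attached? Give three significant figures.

V ≈ 6.54 V

The wiper splits the pot into (1−α)R = 11.99 kΩ above and αR = 11.71 kΩ below.
Lower section ‖ load = 11.10 kΩ.
V_wiper = 13.6 × 11.10/(11.99 + 11.10) = 6.54 V.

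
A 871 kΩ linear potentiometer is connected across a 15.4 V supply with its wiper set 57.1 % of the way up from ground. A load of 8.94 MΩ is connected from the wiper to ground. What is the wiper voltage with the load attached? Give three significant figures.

The wiper splits the pot into (1−α)R = 373.7 kΩ above and αR = 497.3 kΩ below.
Lower section ‖ load = 471.1 kΩ.
V_wiper = 15.4 × 471.1/(373.7 + 471.1) = 8.59 V.

V ≈ 8.59 V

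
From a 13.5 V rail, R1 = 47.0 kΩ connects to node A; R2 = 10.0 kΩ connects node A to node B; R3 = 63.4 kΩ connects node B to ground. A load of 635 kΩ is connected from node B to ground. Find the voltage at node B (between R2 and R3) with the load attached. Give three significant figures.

V ≈ 6.79 V

At node B, R3 is in parallel with the load: R3‖R_L = 57.64 kΩ.
Below node A the resistance is R2 + (R3‖R_L) = 67.64 kΩ, so V_A = 13.5 × 67.64/114.6 = 7.966 V.
Then V_B = V_A × (R3‖R_L)/(R2 + R3‖R_L) = 7.966 × 57.64/67.64 = 6.79 V.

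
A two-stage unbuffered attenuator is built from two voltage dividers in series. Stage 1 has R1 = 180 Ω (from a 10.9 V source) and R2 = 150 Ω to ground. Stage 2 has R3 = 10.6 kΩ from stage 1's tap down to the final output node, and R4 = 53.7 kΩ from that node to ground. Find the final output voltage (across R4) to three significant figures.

V_out ≈ 4.13 V

Stage 2 presents R3+R4 = 64300 Ω as a load on stage 1's tap.
Stage 1's lower leg becomes R2‖(R3+R4) = 149.7 Ω, so V_mid = 10.9 × 149.7/329.7 = 4.948 V.
Stage 2 is itself unloaded: V_out = V_mid × R4/(R3+R4) = 4.948 × 53700/64300 = 4.13 V.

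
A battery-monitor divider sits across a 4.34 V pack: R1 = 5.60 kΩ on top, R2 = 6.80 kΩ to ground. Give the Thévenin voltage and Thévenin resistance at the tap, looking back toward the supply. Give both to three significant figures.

V_th = 2.38 V, R_th = 3.07 kΩ

V_th is the open-circuit tap voltage: 4.34 × 6.80/(5.60 + 6.80) = 2.38 V.
With the supply zeroed, R1 and R2 appear in parallel from the tap: R_th = R1‖R2 = (5.60 × 6.80)/12.40 = 3.07 kΩ.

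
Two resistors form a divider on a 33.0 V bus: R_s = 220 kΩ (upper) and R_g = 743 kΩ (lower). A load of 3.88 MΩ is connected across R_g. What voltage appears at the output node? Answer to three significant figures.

V_out ≈ 24.4 V

The load sits in parallel with R_g: R_g‖R_L = (743 × 3880) / (743 + 3880) = 623.6 kΩ.
V_out = 33.0 × 623.6 / (220 + 623.6) = 33.0 × 623.6/843.6 = 24.4 V.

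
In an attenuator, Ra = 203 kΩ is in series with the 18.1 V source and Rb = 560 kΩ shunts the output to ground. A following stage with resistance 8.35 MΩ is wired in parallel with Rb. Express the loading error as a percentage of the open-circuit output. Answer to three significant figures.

The divider's output (Thévenin) resistance is Ra‖Rb = 149.0 kΩ.
Fractional drop under load = R_th/(R_th + R_L) = 149.0 / (149.0 + 8350) = 0.01753.
So the output falls by 1.75 %.

1.75 %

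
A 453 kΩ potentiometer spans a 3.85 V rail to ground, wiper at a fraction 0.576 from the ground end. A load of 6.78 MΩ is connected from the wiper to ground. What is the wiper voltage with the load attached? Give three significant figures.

V ≈ 2.18 V

The wiper splits the pot into (1−α)R = 192.1 kΩ above and αR = 260.9 kΩ below.
Lower section ‖ load = 251.3 kΩ.
V_wiper = 3.85 × 251.3/(192.1 + 251.3) = 2.18 V.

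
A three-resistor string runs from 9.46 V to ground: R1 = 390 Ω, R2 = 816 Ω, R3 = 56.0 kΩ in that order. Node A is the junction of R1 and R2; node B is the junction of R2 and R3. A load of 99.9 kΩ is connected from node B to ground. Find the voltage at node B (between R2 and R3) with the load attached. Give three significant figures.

At node B, R3 is in parallel with the load: R3‖R_L = 35880 Ω.
Below node A the resistance is R2 + (R3‖R_L) = 36700 Ω, so V_A = 9.46 × 36700/37090 = 9.361 V.
Then V_B = V_A × (R3‖R_L)/(R2 + R3‖R_L) = 9.361 × 35880/36700 = 9.15 V.

V ≈ 9.15 V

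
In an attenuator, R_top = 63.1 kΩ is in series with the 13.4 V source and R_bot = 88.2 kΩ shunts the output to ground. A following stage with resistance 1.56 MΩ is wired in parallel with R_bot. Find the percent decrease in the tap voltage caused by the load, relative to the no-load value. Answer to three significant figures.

2.30 %

The divider's output (Thévenin) resistance is R_top‖R_bot = 36.78 kΩ.
Fractional drop under load = R_th/(R_th + R_L) = 36.78 / (36.78 + 1560) = 0.02304.
So the output falls by 2.30 %.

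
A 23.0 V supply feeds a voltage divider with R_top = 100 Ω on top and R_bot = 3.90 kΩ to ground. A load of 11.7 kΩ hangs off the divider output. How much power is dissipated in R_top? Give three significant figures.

P ≈ 5.78 mW

Total resistance from the source is R_top + (R_bot‖R_L) = 3025 Ω, so I = 23.0/3025 Ω = 7.603 mA.
P = I²·R_top = (7.603 mA)² × 100 Ω = 5.78 mW.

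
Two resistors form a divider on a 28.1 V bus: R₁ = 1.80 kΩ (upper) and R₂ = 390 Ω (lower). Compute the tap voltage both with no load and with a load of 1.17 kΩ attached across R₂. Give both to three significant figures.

Open-circuit: V = 28.1 × 390/(1800 + 390) = 5.00 V.
With the load, R₂ becomes R₂‖R_L = 292.5 Ω, so V = 28.1 × 292.5/2092 = 3.93 V.

Unloaded: 5.00 V; loaded: 3.93 V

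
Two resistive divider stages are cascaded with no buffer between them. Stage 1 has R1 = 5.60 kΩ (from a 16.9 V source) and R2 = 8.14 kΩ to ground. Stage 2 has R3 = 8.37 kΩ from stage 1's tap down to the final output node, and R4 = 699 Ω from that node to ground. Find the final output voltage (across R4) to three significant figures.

V_out ≈ 0.565 V

Stage 2 presents R3+R4 = 9069 Ω as a load on stage 1's tap.
Stage 1's lower leg becomes R2‖(R3+R4) = 4290 Ω, so V_mid = 16.9 × 4290/9890 = 7.330 V.
Stage 2 is itself unloaded: V_out = V_mid × R4/(R3+R4) = 7.330 × 699/9069 = 0.565 V.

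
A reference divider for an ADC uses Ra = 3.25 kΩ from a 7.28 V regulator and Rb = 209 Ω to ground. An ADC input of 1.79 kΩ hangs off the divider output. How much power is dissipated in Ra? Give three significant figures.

P ≈ 14.6 mW

Total resistance from the source is Ra + (Rb‖R_L) = 3437 Ω, so I = 7.28/3437 Ω = 2.118 mA.
P = I²·Ra = (2.118 mA)² × 3.25 kΩ = 14.6 mW.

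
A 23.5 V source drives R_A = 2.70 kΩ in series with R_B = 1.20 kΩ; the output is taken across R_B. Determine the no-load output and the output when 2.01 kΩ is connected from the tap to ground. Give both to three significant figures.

Unloaded: 7.23 V; loaded: 5.12 V

Open-circuit: V = 23.5 × 1.20/(2.70 + 1.20) = 7.23 V.
With the load, R_B becomes R_B‖R_L = 0.7514 kΩ, so V = 23.5 × 0.7514/3.451 = 5.12 V.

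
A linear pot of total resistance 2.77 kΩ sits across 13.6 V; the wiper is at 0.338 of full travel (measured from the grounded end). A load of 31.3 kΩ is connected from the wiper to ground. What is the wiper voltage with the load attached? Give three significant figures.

V ≈ 4.51 V

The wiper splits the pot into (1−α)R = 1834 Ω above and αR = 936.3 Ω below.
Lower section ‖ load = 909.1 Ω.
V_wiper = 13.6 × 909.1/(1834 + 909.1) = 4.51 V.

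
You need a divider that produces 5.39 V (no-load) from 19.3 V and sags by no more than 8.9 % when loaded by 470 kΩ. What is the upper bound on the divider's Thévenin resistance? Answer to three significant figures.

R_th ≤ 45.9 kΩ

Loading drop = R_th/(R_th + R_L) ≤ 0.0890, so R_th ≤ R_L · ε/(1−ε) = 470 kΩ × 0.0890/0.9110 = 45.9 kΩ.
(Any R1, R2 with R2/(R1+R2) = 0.279 and R1‖R2 ≤ 45.9 kΩ will meet the spec.)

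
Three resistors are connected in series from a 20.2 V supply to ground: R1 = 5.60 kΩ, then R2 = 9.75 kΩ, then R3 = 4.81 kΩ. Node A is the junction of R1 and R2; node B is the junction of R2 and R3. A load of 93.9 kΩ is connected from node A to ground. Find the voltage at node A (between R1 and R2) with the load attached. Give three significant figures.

Below node A the series string R2+R3 = 14.56 kΩ sits in parallel with the 93.9 kΩ load: 12.61 kΩ.
V_A = 20.2 × 12.61/(5.60 + 12.61) = 14.0 V.

V ≈ 14.0 V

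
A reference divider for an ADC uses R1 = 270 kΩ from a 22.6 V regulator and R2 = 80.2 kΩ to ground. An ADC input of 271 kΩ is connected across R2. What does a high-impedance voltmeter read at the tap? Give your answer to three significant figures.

V_out ≈ 4.21 V

The load sits in parallel with R2: R2‖R_L = (80.2 × 271) / (80.2 + 271) = 61.89 kΩ.
V_out = 22.6 × 61.89 / (270 + 61.89) = 22.6 × 61.89/331.9 = 4.21 V.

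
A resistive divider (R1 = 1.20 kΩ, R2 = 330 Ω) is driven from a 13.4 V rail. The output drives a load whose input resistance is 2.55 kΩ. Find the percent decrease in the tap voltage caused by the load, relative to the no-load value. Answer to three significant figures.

9.21 %

The divider's output (Thévenin) resistance is R1‖R2 = 258.8 Ω.
Fractional drop under load = R_th/(R_th + R_L) = 258.8 / (258.8 + 2550) = 0.09215.
So the output falls by 9.21 %.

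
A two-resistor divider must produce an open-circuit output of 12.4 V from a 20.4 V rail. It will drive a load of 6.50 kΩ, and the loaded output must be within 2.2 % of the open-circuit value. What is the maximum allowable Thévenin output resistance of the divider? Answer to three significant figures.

R_th ≤ 146 Ω

Loading drop = R_th/(R_th + R_L) ≤ 0.0220, so R_th ≤ R_L · ε/(1−ε) = 6.50 kΩ × 0.0220/0.9780 = 146 Ω.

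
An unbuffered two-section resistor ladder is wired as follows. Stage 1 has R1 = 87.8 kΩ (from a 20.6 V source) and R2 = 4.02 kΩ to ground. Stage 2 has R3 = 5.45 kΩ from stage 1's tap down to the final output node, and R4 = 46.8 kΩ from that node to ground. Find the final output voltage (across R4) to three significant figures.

V_out ≈ 0.752 V

Stage 2 presents R3+R4 = 52.25 kΩ as a load on stage 1's tap.
Stage 1's lower leg becomes R2‖(R3+R4) = 3.733 kΩ, so V_mid = 20.6 × 3.733/91.53 = 0.8401 V.
Stage 2 is itself unloaded: V_out = V_mid × R4/(R3+R4) = 0.8401 × 46.8/52.25 = 0.752 V.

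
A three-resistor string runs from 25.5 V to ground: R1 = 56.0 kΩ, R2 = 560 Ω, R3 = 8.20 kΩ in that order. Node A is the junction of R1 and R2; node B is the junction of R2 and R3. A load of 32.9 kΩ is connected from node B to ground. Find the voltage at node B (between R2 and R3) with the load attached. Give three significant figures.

At node B, R3 is in parallel with the load: R3‖R_L = 6564 Ω.
Below node A the resistance is R2 + (R3‖R_L) = 7124 Ω, so V_A = 25.5 × 7124/63120 = 2.878 V.
Then V_B = V_A × (R3‖R_L)/(R2 + R3‖R_L) = 2.878 × 6564/7124 = 2.65 V.

V ≈ 2.65 V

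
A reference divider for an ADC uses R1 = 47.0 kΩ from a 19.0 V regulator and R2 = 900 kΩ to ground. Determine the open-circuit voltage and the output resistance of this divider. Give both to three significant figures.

V_th is the open-circuit tap voltage: 19.0 × 900/(47.0 + 900) = 18.1 V.
With the supply zeroed, R1 and R2 appear in parallel from the tap: R_th = R1‖R2 = (47.0 × 900)/947.0 = 44.7 kΩ.

V_th = 18.1 V, R_th = 44.7 kΩ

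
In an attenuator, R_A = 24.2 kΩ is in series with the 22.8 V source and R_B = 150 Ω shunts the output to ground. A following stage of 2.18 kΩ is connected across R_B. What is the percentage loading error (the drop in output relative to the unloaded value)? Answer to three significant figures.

The divider's output (Thévenin) resistance is R_A‖R_B = 149.1 Ω.
Fractional drop under load = R_th/(R_th + R_L) = 149.1 / (149.1 + 2180) = 0.06401.
So the output falls by 6.40 %.

6.40 %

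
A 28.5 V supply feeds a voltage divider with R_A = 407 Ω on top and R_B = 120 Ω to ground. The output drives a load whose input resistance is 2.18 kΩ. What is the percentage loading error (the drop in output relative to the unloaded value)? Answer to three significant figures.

The divider's output (Thévenin) resistance is R_A‖R_B = 92.68 Ω.
Fractional drop under load = R_th/(R_th + R_L) = 92.68 / (92.68 + 2180) = 0.04078.
So the output falls by 4.08 %.

4.08 %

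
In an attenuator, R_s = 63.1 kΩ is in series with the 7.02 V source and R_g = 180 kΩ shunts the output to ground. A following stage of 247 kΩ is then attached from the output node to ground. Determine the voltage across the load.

V_out ≈ 4.37 V

The load sits in parallel with R_g: R_g‖R_L = (180 × 247) / (180 + 247) = 104.1 kΩ.
V_out = 7.02 × 104.1 / (63.1 + 104.1) = 7.02 × 104.1/167.2 = 4.37 V.
(Unloaded it would have been 5.20 V.)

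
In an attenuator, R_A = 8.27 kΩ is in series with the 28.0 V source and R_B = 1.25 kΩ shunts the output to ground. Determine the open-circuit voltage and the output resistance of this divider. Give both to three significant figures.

V_th is the open-circuit tap voltage: 28.0 × 1.25/(8.27 + 1.25) = 3.68 V.
With the supply zeroed, R_A and R_B appear in parallel from the tap: R_th = R_A‖R_B = (8.27 × 1.25)/9.520 = 1.09 kΩ.

V_th = 3.68 V, R_th = 1.09 kΩ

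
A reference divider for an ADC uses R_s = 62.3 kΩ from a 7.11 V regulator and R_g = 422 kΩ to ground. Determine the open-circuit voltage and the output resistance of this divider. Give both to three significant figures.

V_th is the open-circuit tap voltage: 7.11 × 422/(62.3 + 422) = 6.20 V.
With the supply zeroed, R_s and R_g appear in parallel from the tap: R_th = R_s‖R_g = (62.3 × 422)/484.3 = 54.3 kΩ.

V_th = 6.20 V, R_th = 54.3 kΩ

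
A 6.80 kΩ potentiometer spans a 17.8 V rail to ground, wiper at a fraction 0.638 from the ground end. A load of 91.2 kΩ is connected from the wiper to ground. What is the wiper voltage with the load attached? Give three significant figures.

V ≈ 11.2 V

The wiper splits the pot into (1−α)R = 2.462 kΩ above and αR = 4.338 kΩ below.
Lower section ‖ load = 4.141 kΩ.
V_wiper = 17.8 × 4.141/(2.462 + 4.141) = 11.2 V.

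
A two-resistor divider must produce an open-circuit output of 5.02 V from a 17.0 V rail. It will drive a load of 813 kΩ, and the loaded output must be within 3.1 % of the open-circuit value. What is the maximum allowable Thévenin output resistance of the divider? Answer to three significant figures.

R_th ≤ 26.0 kΩ

Loading drop = R_th/(R_th + R_L) ≤ 0.0310, so R_th ≤ R_L · ε/(1−ε) = 813 kΩ × 0.0310/0.9690 = 26.0 kΩ.
(Any R1, R2 with R2/(R1+R2) = 0.295 and R1‖R2 ≤ 26.0 kΩ will meet the spec.)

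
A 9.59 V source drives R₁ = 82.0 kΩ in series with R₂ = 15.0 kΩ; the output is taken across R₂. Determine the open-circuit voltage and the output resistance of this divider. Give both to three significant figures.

V_th is the open-circuit tap voltage: 9.59 × 15.0/(82.0 + 15.0) = 1.48 V.
With the supply zeroed, R₁ and R₂ appear in parallel from the tap: R_th = R₁‖R₂ = (82.0 × 15.0)/97.00 = 12.7 kΩ.

V_th = 1.48 V, R_th = 12.7 kΩ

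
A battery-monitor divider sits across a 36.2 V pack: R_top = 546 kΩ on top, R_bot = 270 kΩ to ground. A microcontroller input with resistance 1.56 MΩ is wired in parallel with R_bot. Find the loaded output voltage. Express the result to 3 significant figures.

The load sits in parallel with R_bot: R_bot‖R_L = (270 × 1560) / (270 + 1560) = 230.2 kΩ.
V_out = 36.2 × 230.2 / (546 + 230.2) = 36.2 × 230.2/776.2 = 10.7 V.

V_out ≈ 10.7 V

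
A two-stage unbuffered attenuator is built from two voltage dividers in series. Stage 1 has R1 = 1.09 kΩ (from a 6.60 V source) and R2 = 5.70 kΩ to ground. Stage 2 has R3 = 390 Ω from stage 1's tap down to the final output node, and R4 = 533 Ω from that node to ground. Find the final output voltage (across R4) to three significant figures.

Stage 2 presents R3+R4 = 923.0 Ω as a load on stage 1's tap.
Stage 1's lower leg becomes R2‖(R3+R4) = 794.4 Ω, so V_mid = 6.60 × 794.4/1884 = 2.782 V.
Stage 2 is itself unloaded: V_out = V_mid × R4/(R3+R4) = 2.782 × 533/923.0 = 1.61 V.

V_out ≈ 1.61 V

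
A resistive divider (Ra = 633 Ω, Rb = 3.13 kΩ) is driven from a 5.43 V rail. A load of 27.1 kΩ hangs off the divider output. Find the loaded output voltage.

V_out ≈ 4.43 V

The load sits in parallel with Rb: Rb‖R_L = (3130 × 27100) / (3130 + 27100) = 2806 Ω.
V_out = 5.43 × 2806 / (633 + 2806) = 5.43 × 2806/3439 = 4.43 V.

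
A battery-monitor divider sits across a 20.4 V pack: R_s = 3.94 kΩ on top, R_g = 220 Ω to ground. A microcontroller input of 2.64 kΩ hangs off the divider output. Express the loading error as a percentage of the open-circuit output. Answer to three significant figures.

The divider's output (Thévenin) resistance is R_s‖R_g = 208.4 Ω.
Fractional drop under load = R_th/(R_th + R_L) = 208.4 / (208.4 + 2640) = 0.07315.
So the output falls by 7.32 %.

7.32 %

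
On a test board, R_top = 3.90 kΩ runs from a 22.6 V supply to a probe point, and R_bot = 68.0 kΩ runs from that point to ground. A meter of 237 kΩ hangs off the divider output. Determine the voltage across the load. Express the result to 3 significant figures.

The load sits in parallel with R_bot: R_bot‖R_L = (68.0 × 237) / (68.0 + 237) = 52.84 kΩ.
V_out = 22.6 × 52.84 / (3.90 + 52.84) = 22.6 × 52.84/56.74 = 21.0 V.
(Unloaded it would have been 21.4 V.)

V_out ≈ 21.0 V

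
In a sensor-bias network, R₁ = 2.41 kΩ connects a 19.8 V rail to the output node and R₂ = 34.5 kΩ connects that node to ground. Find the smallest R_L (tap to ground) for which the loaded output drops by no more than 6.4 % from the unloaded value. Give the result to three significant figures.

Output resistance R_th = R₁‖R₂ = (2.41 × 34.5)/36.91 = 2.253 kΩ.
The fractional drop is R_th/(R_th + R_L); requiring this ≤ 0.0640 gives R_L ≥ R_th(1/0.0640 − 1) = 2.253 × 14.62 = 32.9 kΩ.

R_L(min) ≈ 32.9 kΩ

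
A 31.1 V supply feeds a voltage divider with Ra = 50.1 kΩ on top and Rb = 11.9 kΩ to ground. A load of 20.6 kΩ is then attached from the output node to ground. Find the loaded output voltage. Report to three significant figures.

The load sits in parallel with Rb: Rb‖R_L = (11.9 × 20.6) / (11.9 + 20.6) = 7.543 kΩ.
V_out = 31.1 × 7.543 / (50.1 + 7.543) = 31.1 × 7.543/57.64 = 4.07 V.
(Unloaded it would have been 5.97 V.)

V_out ≈ 4.07 V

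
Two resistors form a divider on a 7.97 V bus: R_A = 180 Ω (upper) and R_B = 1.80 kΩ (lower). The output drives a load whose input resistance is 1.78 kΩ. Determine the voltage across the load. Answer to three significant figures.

V_out ≈ 6.64 V

The load sits in parallel with R_B: R_B‖R_L = (1800 × 1780) / (1800 + 1780) = 895.0 Ω.
V_out = 7.97 × 895.0 / (180 + 895.0) = 7.97 × 895.0/1075 = 6.64 V.
(Unloaded it would have been 7.25 V.)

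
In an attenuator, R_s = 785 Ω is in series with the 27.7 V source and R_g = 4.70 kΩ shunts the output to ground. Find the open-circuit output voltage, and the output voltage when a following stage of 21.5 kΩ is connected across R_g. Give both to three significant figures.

Unloaded: 23.7 V; loaded: 23.0 V

Open-circuit: V = 27.7 × 4700/(785 + 4700) = 23.7 V.
With the load, R_g becomes R_g‖R_L = 3857 Ω, so V = 27.7 × 3857/4642 = 23.0 V.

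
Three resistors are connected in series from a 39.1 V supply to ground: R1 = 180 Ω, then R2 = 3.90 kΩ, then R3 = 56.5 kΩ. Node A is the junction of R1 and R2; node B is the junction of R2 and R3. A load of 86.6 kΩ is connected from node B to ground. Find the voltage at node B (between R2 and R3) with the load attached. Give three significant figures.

At node B, R3 is in parallel with the load: R3‖R_L = 34190 Ω.
Below node A the resistance is R2 + (R3‖R_L) = 38090 Ω, so V_A = 39.1 × 38090/38270 = 38.92 V.
Then V_B = V_A × (R3‖R_L)/(R2 + R3‖R_L) = 38.92 × 34190/38090 = 34.9 V.

V ≈ 34.9 V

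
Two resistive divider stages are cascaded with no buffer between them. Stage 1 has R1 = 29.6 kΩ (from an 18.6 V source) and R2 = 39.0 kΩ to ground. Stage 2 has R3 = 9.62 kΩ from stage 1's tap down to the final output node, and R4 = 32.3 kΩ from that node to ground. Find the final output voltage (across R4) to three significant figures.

Stage 2 presents R3+R4 = 41.92 kΩ as a load on stage 1's tap.
Stage 1's lower leg becomes R2‖(R3+R4) = 20.20 kΩ, so V_mid = 18.6 × 20.20/49.80 = 7.545 V.
Stage 2 is itself unloaded: V_out = V_mid × R4/(R3+R4) = 7.545 × 32.3/41.92 = 5.81 V.

V_out ≈ 5.81 V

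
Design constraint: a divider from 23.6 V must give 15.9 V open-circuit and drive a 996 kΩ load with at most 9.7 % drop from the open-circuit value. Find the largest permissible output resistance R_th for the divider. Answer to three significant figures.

R_th ≤ 107 kΩ

Loading drop = R_th/(R_th + R_L) ≤ 0.0970, so R_th ≤ R_L · ε/(1−ε) = 996 kΩ × 0.0970/0.9030 = 107 kΩ.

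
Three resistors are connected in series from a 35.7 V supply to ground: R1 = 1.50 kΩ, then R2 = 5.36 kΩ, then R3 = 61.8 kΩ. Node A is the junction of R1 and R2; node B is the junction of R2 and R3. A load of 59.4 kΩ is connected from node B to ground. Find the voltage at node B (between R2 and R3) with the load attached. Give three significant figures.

V ≈ 29.1 V

At node B, R3 is in parallel with the load: R3‖R_L = 30.29 kΩ.
Below node A the resistance is R2 + (R3‖R_L) = 35.65 kΩ, so V_A = 35.7 × 35.65/37.15 = 34.26 V.
Then V_B = V_A × (R3‖R_L)/(R2 + R3‖R_L) = 34.26 × 30.29/35.65 = 29.1 V.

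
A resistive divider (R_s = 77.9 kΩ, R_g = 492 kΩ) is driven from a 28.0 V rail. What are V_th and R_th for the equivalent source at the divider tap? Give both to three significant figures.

V_th is the open-circuit tap voltage: 28.0 × 492/(77.9 + 492) = 24.2 V.
With the supply zeroed, R_s and R_g appear in parallel from the tap: R_th = R_s‖R_g = (77.9 × 492)/569.9 = 67.3 kΩ.

V_th = 24.2 V, R_th = 67.3 kΩ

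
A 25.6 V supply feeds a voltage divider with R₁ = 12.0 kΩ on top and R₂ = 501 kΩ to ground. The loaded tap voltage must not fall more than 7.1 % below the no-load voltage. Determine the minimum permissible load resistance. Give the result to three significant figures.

Output resistance R_th = R₁‖R₂ = (12.0 × 501)/513.0 = 11.72 kΩ.
The fractional drop is R_th/(R_th + R_L); requiring this ≤ 0.0710 gives R_L ≥ R_th(1/0.0710 − 1) = 11.72 × 13.08 = 153 kΩ.

R_L(min) ≈ 153 kΩ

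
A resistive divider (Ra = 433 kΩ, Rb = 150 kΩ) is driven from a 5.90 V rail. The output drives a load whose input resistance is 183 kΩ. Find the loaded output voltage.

The load sits in parallel with Rb: Rb‖R_L = (150 × 183) / (150 + 183) = 82.43 kΩ.
V_out = 5.90 × 82.43 / (433 + 82.43) = 5.90 × 82.43/515.4 = 0.944 V.
(Unloaded it would have been 1.52 V.)

V_out ≈ 0.944 V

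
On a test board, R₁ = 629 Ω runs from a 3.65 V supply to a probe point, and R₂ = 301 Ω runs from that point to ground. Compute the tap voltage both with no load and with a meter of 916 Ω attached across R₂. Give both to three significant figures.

Unloaded: 1.18 V; loaded: 0.967 V

Open-circuit: V = 3.65 × 301/(629 + 301) = 1.18 V.
With the load, R₂ becomes R₂‖R_L = 226.6 Ω, so V = 3.65 × 226.6/855.6 = 0.967 V.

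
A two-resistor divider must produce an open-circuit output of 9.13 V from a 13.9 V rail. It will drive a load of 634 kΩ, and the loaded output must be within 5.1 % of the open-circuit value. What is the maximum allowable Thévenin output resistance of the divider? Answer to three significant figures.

R_th ≤ 34.1 kΩ

Loading drop = R_th/(R_th + R_L) ≤ 0.0510, so R_th ≤ R_L · ε/(1−ε) = 634 kΩ × 0.0510/0.9490 = 34.1 kΩ.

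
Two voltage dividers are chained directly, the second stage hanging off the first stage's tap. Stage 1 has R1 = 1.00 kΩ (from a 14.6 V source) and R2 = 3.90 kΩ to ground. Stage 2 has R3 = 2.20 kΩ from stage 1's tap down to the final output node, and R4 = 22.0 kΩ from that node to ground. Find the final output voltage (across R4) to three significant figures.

V_out ≈ 10.2 V

Stage 2 presents R3+R4 = 24.20 kΩ as a load on stage 1's tap.
Stage 1's lower leg becomes R2‖(R3+R4) = 3.359 kΩ, so V_mid = 14.6 × 3.359/4.359 = 11.25 V.
Stage 2 is itself unloaded: V_out = V_mid × R4/(R3+R4) = 11.25 × 22.0/24.20 = 10.2 V.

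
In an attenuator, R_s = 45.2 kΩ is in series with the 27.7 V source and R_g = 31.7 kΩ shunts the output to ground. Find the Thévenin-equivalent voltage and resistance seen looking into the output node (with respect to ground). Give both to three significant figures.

V_th = 11.4 V, R_th = 18.6 kΩ

V_th is the open-circuit tap voltage: 27.7 × 31.7/(45.2 + 31.7) = 11.4 V.
With the supply zeroed, R_s and R_g appear in parallel from the tap: R_th = R_s‖R_g = (45.2 × 31.7)/76.90 = 18.6 kΩ.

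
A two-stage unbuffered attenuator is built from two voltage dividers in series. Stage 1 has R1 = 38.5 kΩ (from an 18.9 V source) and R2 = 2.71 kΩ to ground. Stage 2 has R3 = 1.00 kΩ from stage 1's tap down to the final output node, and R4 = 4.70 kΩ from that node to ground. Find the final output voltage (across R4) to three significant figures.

V_out ≈ 0.710 V

Stage 2 presents R3+R4 = 5.700 kΩ as a load on stage 1's tap.
Stage 1's lower leg becomes R2‖(R3+R4) = 1.837 kΩ, so V_mid = 18.9 × 1.837/40.34 = 0.8606 V.
Stage 2 is itself unloaded: V_out = V_mid × R4/(R3+R4) = 0.8606 × 4.70/5.700 = 0.710 V.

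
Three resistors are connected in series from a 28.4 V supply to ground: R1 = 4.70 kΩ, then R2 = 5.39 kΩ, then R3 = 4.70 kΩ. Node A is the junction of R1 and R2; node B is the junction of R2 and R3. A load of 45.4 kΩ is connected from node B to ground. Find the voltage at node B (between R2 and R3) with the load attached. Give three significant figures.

At node B, R3 is in parallel with the load: R3‖R_L = 4.259 kΩ.
Below node A the resistance is R2 + (R3‖R_L) = 9.649 kΩ, so V_A = 28.4 × 9.649/14.35 = 19.10 V.
Then V_B = V_A × (R3‖R_L)/(R2 + R3‖R_L) = 19.10 × 4.259/9.649 = 8.43 V.

V ≈ 8.43 V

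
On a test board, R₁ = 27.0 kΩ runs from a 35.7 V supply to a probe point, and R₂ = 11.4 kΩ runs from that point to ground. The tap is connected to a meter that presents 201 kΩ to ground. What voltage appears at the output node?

The load sits in parallel with R₂: R₂‖R_L = (11.4 × 201) / (11.4 + 201) = 10.79 kΩ.
V_out = 35.7 × 10.79 / (27.0 + 10.79) = 35.7 × 10.79/37.79 = 10.2 V.

V_out ≈ 10.2 V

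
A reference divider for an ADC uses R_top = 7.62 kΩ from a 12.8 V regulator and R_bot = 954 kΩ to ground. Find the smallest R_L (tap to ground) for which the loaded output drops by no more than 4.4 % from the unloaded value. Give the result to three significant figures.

R_L(min) ≈ 164 kΩ

Output resistance R_th = R_top‖R_bot = (7.62 × 954)/961.6 = 7.560 kΩ.
The fractional drop is R_th/(R_th + R_L); requiring this ≤ 0.0440 gives R_L ≥ R_th(1/0.0440 − 1) = 7.560 × 21.73 = 164 kΩ.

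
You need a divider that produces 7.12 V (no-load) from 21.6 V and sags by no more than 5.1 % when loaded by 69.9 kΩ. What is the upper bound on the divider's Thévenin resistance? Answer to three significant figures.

Loading drop = R_th/(R_th + R_L) ≤ 0.0510, so R_th ≤ R_L · ε/(1−ε) = 69.9 kΩ × 0.0510/0.9490 = 3.76 kΩ.

R_th ≤ 3.76 kΩ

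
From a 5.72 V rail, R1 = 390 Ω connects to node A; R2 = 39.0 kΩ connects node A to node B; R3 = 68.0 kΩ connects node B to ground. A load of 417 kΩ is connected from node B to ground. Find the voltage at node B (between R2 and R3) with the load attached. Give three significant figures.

At node B, R3 is in parallel with the load: R3‖R_L = 58470 Ω.
Below node A the resistance is R2 + (R3‖R_L) = 97470 Ω, so V_A = 5.72 × 97470/97860 = 5.697 V.
Then V_B = V_A × (R3‖R_L)/(R2 + R3‖R_L) = 5.697 × 58470/97470 = 3.42 V.

V ≈ 3.42 V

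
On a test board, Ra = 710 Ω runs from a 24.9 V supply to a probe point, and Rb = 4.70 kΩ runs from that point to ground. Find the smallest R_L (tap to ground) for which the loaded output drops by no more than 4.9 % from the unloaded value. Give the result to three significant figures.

Output resistance R_th = Ra‖Rb = (710 × 4700)/5410 = 616.8 Ω.
The fractional drop is R_th/(R_th + R_L); requiring this ≤ 0.0490 gives R_L ≥ R_th(1/0.0490 − 1) = 616.8 × 19.41 = 12.0 kΩ.

R_L(min) ≈ 12.0 kΩ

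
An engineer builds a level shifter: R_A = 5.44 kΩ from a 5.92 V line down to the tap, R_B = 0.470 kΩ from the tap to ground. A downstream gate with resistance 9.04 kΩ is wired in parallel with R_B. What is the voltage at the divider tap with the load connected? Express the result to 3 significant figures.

The load sits in parallel with R_B: R_B‖R_L = (470 × 9040) / (470 + 9040) = 446.8 Ω.
V_out = 5.92 × 446.8 / (5440 + 446.8) = 5.92 × 446.8/5887 = 0.449 V.

V_out ≈ 0.449 V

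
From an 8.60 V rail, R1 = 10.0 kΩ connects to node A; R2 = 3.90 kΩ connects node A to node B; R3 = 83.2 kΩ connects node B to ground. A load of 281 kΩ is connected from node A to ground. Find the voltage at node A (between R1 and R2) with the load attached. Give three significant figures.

Below node A the series string R2+R3 = 87.10 kΩ sits in parallel with the 281 kΩ load: 66.49 kΩ.
V_A = 8.60 × 66.49/(10.0 + 66.49) = 7.48 V.

V ≈ 7.48 V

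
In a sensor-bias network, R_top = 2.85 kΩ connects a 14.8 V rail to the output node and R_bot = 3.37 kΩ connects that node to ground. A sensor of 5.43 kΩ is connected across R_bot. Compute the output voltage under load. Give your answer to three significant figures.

V_out ≈ 6.24 V

The load sits in parallel with R_bot: R_bot‖R_L = (3.37 × 5.43) / (3.37 + 5.43) = 2.079 kΩ.
V_out = 14.8 × 2.079 / (2.85 + 2.079) = 14.8 × 2.079/4.929 = 6.24 V.
(Unloaded it would have been 8.02 V.)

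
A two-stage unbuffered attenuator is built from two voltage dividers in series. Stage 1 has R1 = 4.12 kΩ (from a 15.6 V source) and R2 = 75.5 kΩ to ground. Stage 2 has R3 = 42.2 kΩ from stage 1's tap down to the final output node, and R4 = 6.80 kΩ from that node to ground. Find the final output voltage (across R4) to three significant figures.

Stage 2 presents R3+R4 = 49.00 kΩ as a load on stage 1's tap.
Stage 1's lower leg becomes R2‖(R3+R4) = 29.71 kΩ, so V_mid = 15.6 × 29.71/33.83 = 13.70 V.
Stage 2 is itself unloaded: V_out = V_mid × R4/(R3+R4) = 13.70 × 6.80/49.00 = 1.90 V.

V_out ≈ 1.90 V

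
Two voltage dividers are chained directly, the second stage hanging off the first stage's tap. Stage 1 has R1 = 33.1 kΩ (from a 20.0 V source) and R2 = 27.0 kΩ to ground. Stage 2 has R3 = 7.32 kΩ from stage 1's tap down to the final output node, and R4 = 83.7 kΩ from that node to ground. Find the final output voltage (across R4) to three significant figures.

V_out ≈ 7.10 V

Stage 2 presents R3+R4 = 91.02 kΩ as a load on stage 1's tap.
Stage 1's lower leg becomes R2‖(R3+R4) = 20.82 kΩ, so V_mid = 20.0 × 20.82/53.92 = 7.723 V.
Stage 2 is itself unloaded: V_out = V_mid × R4/(R3+R4) = 7.723 × 83.7/91.02 = 7.10 V.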